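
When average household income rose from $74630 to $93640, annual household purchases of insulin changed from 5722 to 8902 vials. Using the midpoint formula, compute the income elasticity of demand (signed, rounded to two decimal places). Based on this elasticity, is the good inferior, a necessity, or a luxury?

1.92; luxury

%ΔQ = (8902 − 5722)/[( 5722 + 8902)/2] = 3180/7312 = 0.434901…
%ΔIncome = (93640 − 74630)/[( 74630 + 93640)/2] = 19010/84135 = 0.225946…
E_income = (3180/7312) / (19010/84135) = 1.9247…
E_income > 1 ⇒ normal good, luxury.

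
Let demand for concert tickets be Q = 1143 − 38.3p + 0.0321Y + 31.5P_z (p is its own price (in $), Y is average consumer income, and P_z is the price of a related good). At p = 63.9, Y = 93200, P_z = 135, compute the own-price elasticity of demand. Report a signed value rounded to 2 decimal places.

At the given values, Q = 1143 − 38.3(63.9) + 0.0321(93200) + 31.5(135) = 5939.85.
∂Q/∂p = −38.3.
E = (-38.3) × (63.9/5939.85) = -0.4120…

-0.41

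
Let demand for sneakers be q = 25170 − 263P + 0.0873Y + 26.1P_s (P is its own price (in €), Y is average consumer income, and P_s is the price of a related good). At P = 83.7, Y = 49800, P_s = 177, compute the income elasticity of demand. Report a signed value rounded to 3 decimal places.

0.359

At the given values, q = 25170 − 263(83.7) + 0.0873(49800) + 26.1(177) = 12124.14.
∂q/∂Y = 0.0873.
E = (0.0873) × (49800/12124.14) = 0.35858…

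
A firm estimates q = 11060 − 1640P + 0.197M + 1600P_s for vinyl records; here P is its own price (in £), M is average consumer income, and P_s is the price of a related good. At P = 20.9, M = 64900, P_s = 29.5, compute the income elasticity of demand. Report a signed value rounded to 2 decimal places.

0.35

At the given values, q = 11060 − 1640(20.9) + 0.197(64900) + 1600(29.5) = 36769.3.
∂q/∂M = 0.197.
E = (0.197) × (64900/36769.3) = 0.3477…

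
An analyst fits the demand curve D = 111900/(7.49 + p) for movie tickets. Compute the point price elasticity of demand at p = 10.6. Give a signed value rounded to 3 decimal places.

dD/dp = −111900/(7.49 + p)² = -341.942. At p = 10.6, D = 6185.74.
Ed = (dD/dp)·(p/D) = (-341.942) × (10.6/6185.74) = -0.58595…

-0.586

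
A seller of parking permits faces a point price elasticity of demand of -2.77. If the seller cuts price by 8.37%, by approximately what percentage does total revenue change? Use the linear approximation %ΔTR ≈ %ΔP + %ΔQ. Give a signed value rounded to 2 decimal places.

+14.81%

%ΔQ ≈ Ed × %ΔP = (-2.77) × (-8.37%) = +23.1849%
%ΔTR ≈ %ΔP + %ΔQ = (-8.37%) + (+23.1849%) = +14.8149%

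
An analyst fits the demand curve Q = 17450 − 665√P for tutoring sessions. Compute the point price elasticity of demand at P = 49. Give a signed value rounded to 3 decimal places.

dQ/dP = −665/(2√P) = -47.5. At P = 49, Q = 12795.
Ed = (dQ/dP)·(P/Q) = (-47.5) × (49/12795) = -0.18190…

-0.182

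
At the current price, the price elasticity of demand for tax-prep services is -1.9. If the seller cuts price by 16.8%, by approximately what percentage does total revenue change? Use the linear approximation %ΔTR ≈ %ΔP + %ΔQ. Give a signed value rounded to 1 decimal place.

%ΔQ ≈ Ed × %ΔP = (-1.9) × (-16.8%) = +31.9200%
%ΔTR ≈ %ΔP + %ΔQ = (-16.8%) + (+31.9200%) = +15.1200%

+15.1%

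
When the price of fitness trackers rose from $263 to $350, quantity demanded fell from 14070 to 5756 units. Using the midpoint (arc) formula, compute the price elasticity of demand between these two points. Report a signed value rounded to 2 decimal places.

%ΔQ = (5756 − 14070) / [(14070 + 5756)/2] = -8314/9913 = -0.838696…
%ΔP = (350 − 263) / [(263 + 350)/2] = 87/306.5 = 0.283849…
Arc Ed = %ΔQ / %ΔP = (-8314/9913) / (87/306.5) = -2.9547…

-2.95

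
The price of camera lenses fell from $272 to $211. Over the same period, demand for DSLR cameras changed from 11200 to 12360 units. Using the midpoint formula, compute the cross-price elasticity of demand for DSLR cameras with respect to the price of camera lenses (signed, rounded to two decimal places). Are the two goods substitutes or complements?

-0.39; complements

%ΔQ_{DSLR cameras} = (12360 − 11200)/avg = 1160/11780 = 0.098471…
%ΔP_{camera lenses} = (211 − 272)/avg = -61/241.5 = -0.252587…
E_cross = (1160/11780) / (-61/241.5) = -0.3898…
E_cross < 0 ⇒ the goods are complements.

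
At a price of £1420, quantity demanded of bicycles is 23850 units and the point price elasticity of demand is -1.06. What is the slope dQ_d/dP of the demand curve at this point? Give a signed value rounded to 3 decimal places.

Ed = (dQ_d/dP)·(P/Q_d) ⇒ dQ_d/dP = Ed·Q_d/P = (-1.06)·23850/1420 = -17.80352…

-17.804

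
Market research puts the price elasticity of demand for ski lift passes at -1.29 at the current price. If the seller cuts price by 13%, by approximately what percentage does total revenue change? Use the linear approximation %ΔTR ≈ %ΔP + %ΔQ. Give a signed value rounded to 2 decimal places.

+3.77%

%ΔQ ≈ Ed × %ΔP = (-1.29) × (-13%) = +16.7700%
%ΔTR ≈ %ΔP + %ΔQ = (-13%) + (+16.7700%) = +3.7700%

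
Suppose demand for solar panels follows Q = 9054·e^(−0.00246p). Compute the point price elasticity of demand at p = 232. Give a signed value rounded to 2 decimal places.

dQ/dp = −0.00246·Q = -12.5868. At p = 232, Q = 5116.58.
Ed = (dQ/dp)·(p/Q) = (-12.5868) × (232/5116.58) = -0.5707…

-0.57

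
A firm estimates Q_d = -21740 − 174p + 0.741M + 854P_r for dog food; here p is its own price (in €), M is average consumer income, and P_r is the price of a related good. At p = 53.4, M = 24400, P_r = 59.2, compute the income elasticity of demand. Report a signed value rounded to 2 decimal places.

At the given values, Q_d = -21740 − 174(53.4) + 0.741(24400) + 854(59.2) = 37605.6.
∂Q_d/∂M = 0.741.
E = (0.741) × (24400/37605.6) = 0.4807…

0.48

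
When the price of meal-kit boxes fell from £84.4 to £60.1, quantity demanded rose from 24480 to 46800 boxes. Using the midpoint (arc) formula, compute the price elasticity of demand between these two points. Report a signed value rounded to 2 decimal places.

%ΔQ = (46800 − 24480) / [(24480 + 46800)/2] = 22320/35640 = 0.626262…
%ΔP = (60.1 − 84.4) / [(84.4 + 60.1)/2] = -24.3/72.25 = -0.336332…
Arc Ed = %ΔQ / %ΔP = (22320/35640) / (-24.3/72.25) = -1.8620…

-1.86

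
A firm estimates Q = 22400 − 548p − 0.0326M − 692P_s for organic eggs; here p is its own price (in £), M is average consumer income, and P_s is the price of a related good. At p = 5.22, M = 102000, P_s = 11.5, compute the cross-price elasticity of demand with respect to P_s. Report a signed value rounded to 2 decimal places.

-0.96

At the given values, Q = 22400 − 548(5.22) − 0.0326(102000) − 692(11.5) = 8256.24.
∂Q/∂P_s = -692.
E = (-692) × (11.5/8256.24) = -0.9638…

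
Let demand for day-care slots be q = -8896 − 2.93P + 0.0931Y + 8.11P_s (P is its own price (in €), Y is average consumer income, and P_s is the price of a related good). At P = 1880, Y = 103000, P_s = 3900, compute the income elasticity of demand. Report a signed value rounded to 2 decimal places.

At the given values, q = -8896 − 2.93(1880) + 0.0931(103000) + 8.11(3900) = 26813.9.
∂q/∂Y = 0.0931.
E = (0.0931) × (103000/26813.9) = 0.3576…

0.36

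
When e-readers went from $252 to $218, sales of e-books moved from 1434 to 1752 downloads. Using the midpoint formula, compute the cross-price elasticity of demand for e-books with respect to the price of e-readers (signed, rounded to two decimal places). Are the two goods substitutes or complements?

%ΔQ_{e-books} = (1752 − 1434)/avg = 318/1593 = 0.199623…
%ΔP_{e-readers} = (218 − 252)/avg = -34/235 = -0.144680…
E_cross = (318/1593) / (-34/235) = -1.3797…
E_cross < 0 ⇒ the goods are complements.

-1.38; complements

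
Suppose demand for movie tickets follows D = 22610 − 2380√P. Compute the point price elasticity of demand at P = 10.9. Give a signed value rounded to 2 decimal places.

dD/dP = −2380/(2√P) = -360.441. At P = 10.9, D = 14752.4.
Ed = (dD/dP)·(P/D) = (-360.441) × (10.9/14752.4) = -0.2663…

-0.27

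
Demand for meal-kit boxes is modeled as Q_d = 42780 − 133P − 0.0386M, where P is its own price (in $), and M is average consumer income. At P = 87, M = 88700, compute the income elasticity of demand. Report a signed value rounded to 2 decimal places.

At the given values, Q_d = 42780 − 133(87) − 0.0386(88700) = 27785.18.
∂Q_d/∂M = -0.0386.
E = (-0.0386) × (88700/27785.18) = -0.1232…

-0.12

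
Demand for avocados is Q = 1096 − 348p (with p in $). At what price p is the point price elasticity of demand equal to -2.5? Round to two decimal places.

2.25

Ed = −348p/(1096 − 348p). Set this equal to -2.5:
348p = 2.5·(1096 − 348p) ⇒ 348p(1 + 2.5) = 2.5·1096
p = 2.5·1096 / (348·3.5) = 2.2495…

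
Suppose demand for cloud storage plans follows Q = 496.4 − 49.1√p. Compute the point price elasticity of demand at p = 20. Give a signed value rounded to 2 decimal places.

-0.40

dQ/dp = −49.1/(2√p) = -5.48955. At p = 20, Q = 276.818.
Ed = (dQ/dp)·(p/Q) = (-5.48955) × (20/276.818) = -0.3966…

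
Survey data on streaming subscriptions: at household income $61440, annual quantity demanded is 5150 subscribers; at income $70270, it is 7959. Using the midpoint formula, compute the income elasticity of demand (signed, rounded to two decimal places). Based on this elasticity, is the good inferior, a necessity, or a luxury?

%ΔQ = (7959 − 5150)/[( 5150 + 7959)/2] = 2809/6554.5 = 0.428560…
%ΔIncome = (70270 − 61440)/[( 61440 + 70270)/2] = 8830/65855 = 0.134082…
E_income = (2809/6554.5) / (8830/65855) = 3.1962…
E_income > 1 ⇒ normal good, luxury.

3.20; luxury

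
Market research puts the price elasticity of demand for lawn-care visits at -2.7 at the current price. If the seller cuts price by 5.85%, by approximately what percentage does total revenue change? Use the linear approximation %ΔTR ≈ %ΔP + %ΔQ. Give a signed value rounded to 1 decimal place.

%ΔQ ≈ Ed × %ΔP = (-2.7) × (-5.85%) = +15.7950%
%ΔTR ≈ %ΔP + %ΔQ = (-5.85%) + (+15.7950%) = +9.9450%

+9.9%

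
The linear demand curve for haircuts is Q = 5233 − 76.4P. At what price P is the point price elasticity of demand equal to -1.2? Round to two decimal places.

37.36

Ed = −76.4P/(5233 − 76.4P). Set this equal to -1.2:
76.4P = 1.2·(5233 − 76.4P) ⇒ 76.4P(1 + 1.2) = 1.2·5233
P = 1.2·5233 / (76.4·2.2) = 37.3607…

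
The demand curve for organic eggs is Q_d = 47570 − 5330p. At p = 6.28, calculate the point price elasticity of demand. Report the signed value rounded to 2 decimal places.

-2.37

dQ_d/dp = −5330. At p = 6.28, Q_d = 47570 − 5330(6.28) = 14097.6.
Ed = (dQ_d/dp)·(p/Q_d) = −5330 × (6.28/14097.6) = -2.3743…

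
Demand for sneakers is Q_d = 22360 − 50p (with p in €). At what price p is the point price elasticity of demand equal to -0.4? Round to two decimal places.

127.77

Ed = −50p/(22360 − 50p). Set this equal to -0.4:
50p = 0.4·(22360 − 50p) ⇒ 50p(1 + 0.4) = 0.4·22360
p = 0.4·22360 / (50·1.4) = 127.7714…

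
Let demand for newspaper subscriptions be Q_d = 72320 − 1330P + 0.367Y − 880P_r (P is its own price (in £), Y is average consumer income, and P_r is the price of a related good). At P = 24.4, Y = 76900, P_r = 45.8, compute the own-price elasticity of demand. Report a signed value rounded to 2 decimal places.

-1.17

At the given values, Q_d = 72320 − 1330(24.4) + 0.367(76900) − 880(45.8) = 27786.3.
∂Q_d/∂P = −1330.
E = (-1330) × (24.4/27786.3) = -1.1679…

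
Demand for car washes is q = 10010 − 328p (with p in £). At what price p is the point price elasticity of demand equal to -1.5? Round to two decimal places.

18.31

Ed = −328p/(10010 − 328p). Set this equal to -1.5:
328p = 1.5·(10010 − 328p) ⇒ 328p(1 + 1.5) = 1.5·10010
p = 1.5·10010 / (328·2.5) = 18.3109…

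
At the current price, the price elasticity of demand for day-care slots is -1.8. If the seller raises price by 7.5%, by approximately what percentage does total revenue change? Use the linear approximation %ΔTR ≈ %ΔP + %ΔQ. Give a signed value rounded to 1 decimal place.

%ΔQ ≈ Ed × %ΔP = (-1.8) × (+7.5%) = -13.5000%
%ΔTR ≈ %ΔP + %ΔQ = (+7.5%) + (-13.5000%) = -6.0000%

-6.0%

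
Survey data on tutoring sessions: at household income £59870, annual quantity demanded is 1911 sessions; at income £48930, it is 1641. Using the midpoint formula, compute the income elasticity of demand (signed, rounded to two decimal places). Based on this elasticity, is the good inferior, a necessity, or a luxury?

0.76; necessity

%ΔQ = (1641 − 1911)/[( 1911 + 1641)/2] = -270/1776 = -0.152027…
%ΔIncome = (48930 − 59870)/[( 59870 + 48930)/2] = -10940/54400 = -0.201102…
E_income = (-270/1776) / (-10940/54400) = 0.7559…
0 < E_income < 1 ⇒ normal good, necessity.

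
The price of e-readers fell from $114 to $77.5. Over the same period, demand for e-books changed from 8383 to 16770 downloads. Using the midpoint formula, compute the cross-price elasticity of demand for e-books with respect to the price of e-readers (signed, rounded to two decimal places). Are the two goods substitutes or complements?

-1.75; complements

%ΔQ_{e-books} = (16770 − 8383)/avg = 8387/12576.5 = 0.666878…
%ΔP_{e-readers} = (77.5 − 114)/avg = -36.5/95.75 = -0.381201…
E_cross = (8387/12576.5) / (-36.5/95.75) = -1.7494…
E_cross < 0 ⇒ the goods are complements.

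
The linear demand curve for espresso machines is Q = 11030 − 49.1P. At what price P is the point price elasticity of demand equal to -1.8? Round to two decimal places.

Ed = −49.1P/(11030 − 49.1P). Set this equal to -1.8:
49.1P = 1.8·(11030 − 49.1P) ⇒ 49.1P(1 + 1.8) = 1.8·11030
P = 1.8·11030 / (49.1·2.8) = 144.4137…

144.41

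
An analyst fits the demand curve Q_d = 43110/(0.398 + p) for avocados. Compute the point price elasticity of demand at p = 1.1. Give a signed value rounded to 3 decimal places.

dQ_d/dp = −43110/(0.398 + p)² = -19211.2. At p = 1.1, Q_d = 28778.4.
Ed = (dQ_d/dp)·(p/Q_d) = (-19211.2) × (1.1/28778.4) = -0.73431…

-0.734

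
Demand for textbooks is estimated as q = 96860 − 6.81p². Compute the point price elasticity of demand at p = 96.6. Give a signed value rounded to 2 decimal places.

dq/dp = −2·6.81·p = -1315.692. At p = 96.6, q = 33312.0764.
Ed = (dq/dp)·(p/q) = (-1315.692) × (96.6/33312.0764) = -3.8153…

-3.82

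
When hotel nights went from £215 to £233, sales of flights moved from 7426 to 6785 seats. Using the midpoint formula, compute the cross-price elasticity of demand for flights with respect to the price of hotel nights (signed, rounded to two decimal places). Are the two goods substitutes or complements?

%ΔQ_{flights} = (6785 − 7426)/avg = -641/7105.5 = -0.090211…
%ΔP_{hotel nights} = (233 − 215)/avg = 18/224 = 0.080357…
E_cross = (-641/7105.5) / (18/224) = -1.1226…
E_cross < 0 ⇒ the goods are complements.

-1.12; complements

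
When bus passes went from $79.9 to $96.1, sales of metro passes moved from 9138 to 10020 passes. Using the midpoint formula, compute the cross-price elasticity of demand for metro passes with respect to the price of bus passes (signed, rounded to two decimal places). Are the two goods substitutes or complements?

0.50; substitutes

%ΔQ_{metro passes} = (10020 − 9138)/avg = 882/9579 = 0.092076…
%ΔP_{bus passes} = (96.1 − 79.9)/avg = 16.2/88 = 0.184090…
E_cross = (882/9579) / (16.2/88) = 0.5001…
E_cross > 0 ⇒ the goods are substitutes.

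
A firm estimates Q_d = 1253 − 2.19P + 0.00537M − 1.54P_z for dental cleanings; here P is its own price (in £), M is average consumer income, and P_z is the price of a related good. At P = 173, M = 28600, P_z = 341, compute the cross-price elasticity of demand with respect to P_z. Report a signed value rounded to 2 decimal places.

-1.04

At the given values, Q_d = 1253 − 2.19(173) + 0.00537(28600) − 1.54(341) = 502.572.
∂Q_d/∂P_z = -1.54.
E = (-1.54) × (341/502.572) = -1.0449…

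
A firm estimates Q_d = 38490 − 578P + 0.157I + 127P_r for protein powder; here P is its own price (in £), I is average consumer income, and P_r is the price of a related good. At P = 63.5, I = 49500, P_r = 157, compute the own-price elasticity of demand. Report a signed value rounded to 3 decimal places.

At the given values, Q_d = 38490 − 578(63.5) + 0.157(49500) + 127(157) = 29497.5.
∂Q_d/∂P = −578.
E = (-578) × (63.5/29497.5) = -1.24427…

-1.244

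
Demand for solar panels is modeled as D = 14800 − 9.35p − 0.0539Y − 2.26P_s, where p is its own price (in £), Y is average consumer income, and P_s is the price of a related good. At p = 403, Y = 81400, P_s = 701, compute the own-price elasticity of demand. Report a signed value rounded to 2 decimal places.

At the given values, D = 14800 − 9.35(403) − 0.0539(81400) − 2.26(701) = 5060.23.
∂D/∂p = −9.35.
E = (-9.35) × (403/5060.23) = -0.7446…

-0.74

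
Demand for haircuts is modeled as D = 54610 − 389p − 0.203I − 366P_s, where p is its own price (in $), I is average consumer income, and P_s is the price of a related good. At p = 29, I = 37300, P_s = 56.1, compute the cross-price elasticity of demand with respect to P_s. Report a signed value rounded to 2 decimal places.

-1.35

At the given values, D = 54610 − 389(29) − 0.203(37300) − 366(56.1) = 15224.5.
∂D/∂P_s = -366.
E = (-366) × (56.1/15224.5) = -1.3486…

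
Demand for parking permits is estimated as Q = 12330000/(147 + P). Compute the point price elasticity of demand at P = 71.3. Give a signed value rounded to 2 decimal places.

dQ/dP = −12330000/(147 + P)² = -258.735. At P = 71.3, Q = 56481.9.
Ed = (dQ/dP)·(P/Q) = (-258.735) × (71.3/56481.9) = -0.3266…

-0.33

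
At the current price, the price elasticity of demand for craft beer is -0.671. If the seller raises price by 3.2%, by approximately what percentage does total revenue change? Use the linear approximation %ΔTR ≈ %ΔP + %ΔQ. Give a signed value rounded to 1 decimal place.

%ΔQ ≈ Ed × %ΔP = (-0.671) × (+3.2%) = -2.1472%
%ΔTR ≈ %ΔP + %ΔQ = (+3.2%) + (-2.1472%) = +1.0528%

+1.1%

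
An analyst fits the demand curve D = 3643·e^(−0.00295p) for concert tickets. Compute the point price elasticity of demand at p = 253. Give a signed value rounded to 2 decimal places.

-0.75

dD/dp = −0.00295·D = -5.09502. At p = 253, D = 1727.12.
Ed = (dD/dp)·(p/D) = (-5.09502) × (253/1727.12) = -0.7463…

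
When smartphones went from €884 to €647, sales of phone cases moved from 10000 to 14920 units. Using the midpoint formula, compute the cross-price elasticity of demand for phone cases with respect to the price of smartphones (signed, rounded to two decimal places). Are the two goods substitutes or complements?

%ΔQ_{phone cases} = (14920 − 10000)/avg = 4920/12460 = 0.394863…
%ΔP_{smartphones} = (647 − 884)/avg = -237/765.5 = -0.309601…
E_cross = (4920/12460) / (-237/765.5) = -1.2753…
E_cross < 0 ⇒ the goods are complements.

-1.28; complements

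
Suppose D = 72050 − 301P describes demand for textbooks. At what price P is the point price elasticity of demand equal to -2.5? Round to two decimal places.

170.98

Ed = −301P/(72050 − 301P). Set this equal to -2.5:
301P = 2.5·(72050 − 301P) ⇒ 301P(1 + 2.5) = 2.5·72050
P = 2.5·72050 / (301·3.5) = 170.9776…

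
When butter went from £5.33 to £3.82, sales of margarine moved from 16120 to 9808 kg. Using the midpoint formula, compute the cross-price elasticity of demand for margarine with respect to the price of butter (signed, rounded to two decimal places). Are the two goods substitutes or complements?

%ΔQ_{margarine} = (9808 − 16120)/avg = -6312/12964 = -0.486886…
%ΔP_{butter} = (3.82 − 5.33)/avg = -1.51/4.575 = -0.330054…
E_cross = (-6312/12964) / (-1.51/4.575) = 1.4751…
E_cross > 0 ⇒ the goods are substitutes.

1.48; substitutes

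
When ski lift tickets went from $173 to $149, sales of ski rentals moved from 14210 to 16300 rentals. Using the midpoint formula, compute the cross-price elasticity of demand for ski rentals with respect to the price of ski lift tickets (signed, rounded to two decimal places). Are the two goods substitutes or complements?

-0.92; complements

%ΔQ_{ski rentals} = (16300 − 14210)/avg = 2090/15255 = 0.137004…
%ΔP_{ski lift tickets} = (149 − 173)/avg = -24/161 = -0.149068…
E_cross = (2090/15255) / (-24/161) = -0.9190…
E_cross < 0 ⇒ the goods are complements.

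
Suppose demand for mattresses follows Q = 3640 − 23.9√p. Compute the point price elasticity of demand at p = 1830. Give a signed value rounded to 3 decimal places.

dQ/dp = −23.9/(2√p) = -0.279346. At p = 1830, Q = 2617.59.
Ed = (dQ/dp)·(p/Q) = (-0.279346) × (1830/2617.59) = -0.19529…

-0.195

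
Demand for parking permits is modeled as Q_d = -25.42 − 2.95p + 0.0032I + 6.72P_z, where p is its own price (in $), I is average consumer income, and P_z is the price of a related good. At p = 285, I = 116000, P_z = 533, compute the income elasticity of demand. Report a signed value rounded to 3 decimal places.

At the given values, Q_d = -25.42 − 2.95(285) + 0.0032(116000) + 6.72(533) = 3086.79.
∂Q_d/∂I = 0.0032.
E = (0.0032) × (116000/3086.79) = 0.12025…

0.120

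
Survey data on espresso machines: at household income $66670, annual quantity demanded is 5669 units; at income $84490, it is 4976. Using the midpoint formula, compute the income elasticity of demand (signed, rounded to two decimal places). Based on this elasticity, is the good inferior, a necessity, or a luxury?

-0.55; inferior

%ΔQ = (4976 − 5669)/[( 5669 + 4976)/2] = -693/5322.5 = -0.130201…
%ΔIncome = (84490 − 66670)/[( 66670 + 84490)/2] = 17820/75580 = 0.235776…
E_income = (-693/5322.5) / (17820/75580) = -0.5522…
E_income < 0 ⇒ inferior good.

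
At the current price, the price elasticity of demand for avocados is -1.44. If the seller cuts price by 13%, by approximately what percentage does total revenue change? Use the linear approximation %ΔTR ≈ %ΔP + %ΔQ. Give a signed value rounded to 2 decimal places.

+5.72%

%ΔQ ≈ Ed × %ΔP = (-1.44) × (-13%) = +18.7200%
%ΔTR ≈ %ΔP + %ΔQ = (-13%) + (+18.7200%) = +5.7200%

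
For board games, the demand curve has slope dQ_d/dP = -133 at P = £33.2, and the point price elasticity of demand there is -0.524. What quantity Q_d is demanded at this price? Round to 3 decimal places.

8426.718

Ed = (dQ_d/dP)·(P/Q_d) ⇒ Q_d = (dQ_d/dP)·P/Ed = (-133)·33.2/(-0.524) = 8426.71755…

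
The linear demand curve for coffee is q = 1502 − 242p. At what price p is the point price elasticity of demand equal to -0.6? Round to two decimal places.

Ed = −242p/(1502 − 242p). Set this equal to -0.6:
242p = 0.6·(1502 − 242p) ⇒ 242p(1 + 0.6) = 0.6·1502
p = 0.6·1502 / (242·1.6) = 2.3274…

2.33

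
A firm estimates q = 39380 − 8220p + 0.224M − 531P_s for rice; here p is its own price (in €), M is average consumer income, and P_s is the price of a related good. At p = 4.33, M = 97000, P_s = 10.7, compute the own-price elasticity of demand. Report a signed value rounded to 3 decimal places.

At the given values, q = 39380 − 8220(4.33) + 0.224(97000) − 531(10.7) = 19833.7.
∂q/∂p = −8220.
E = (-8220) × (4.33/19833.7) = -1.79455…

-1.795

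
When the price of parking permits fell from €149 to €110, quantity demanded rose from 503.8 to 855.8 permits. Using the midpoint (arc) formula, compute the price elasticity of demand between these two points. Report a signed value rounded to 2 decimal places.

%ΔQ = (855.8 − 503.8) / [(503.8 + 855.8)/2] = 352/679.8 = 0.517799…
%ΔP = (110 − 149) / [(149 + 110)/2] = -39/129.5 = -0.301158…
Arc Ed = %ΔQ / %ΔP = (352/679.8) / (-39/129.5) = -1.7193…

-1.72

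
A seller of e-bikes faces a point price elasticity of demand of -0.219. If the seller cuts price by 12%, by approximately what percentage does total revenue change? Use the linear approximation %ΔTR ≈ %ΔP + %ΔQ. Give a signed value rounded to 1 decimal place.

%ΔQ ≈ Ed × %ΔP = (-0.219) × (-12%) = +2.6280%
%ΔTR ≈ %ΔP + %ΔQ = (-12%) + (+2.6280%) = -9.3720%

-9.4%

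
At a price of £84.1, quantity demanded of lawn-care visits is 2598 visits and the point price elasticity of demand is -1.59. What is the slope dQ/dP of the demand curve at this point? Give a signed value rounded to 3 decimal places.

-49.118

Ed = (dQ/dP)·(P/Q) ⇒ dQ/dP = Ed·Q/P = (-1.59)·2598/84.1 = -49.11795…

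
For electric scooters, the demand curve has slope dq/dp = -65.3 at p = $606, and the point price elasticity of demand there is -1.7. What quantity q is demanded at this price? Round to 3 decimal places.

Ed = (dq/dp)·(p/q) ⇒ q = (dq/dp)·p/Ed = (-65.3)·606/(-1.7) = 23277.52941…

23277.529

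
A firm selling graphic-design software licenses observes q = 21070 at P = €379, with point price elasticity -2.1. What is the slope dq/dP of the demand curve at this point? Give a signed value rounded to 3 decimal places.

Ed = (dq/dP)·(P/q) ⇒ dq/dP = Ed·q/P = (-2.1)·21070/379 = -116.74670…

-116.747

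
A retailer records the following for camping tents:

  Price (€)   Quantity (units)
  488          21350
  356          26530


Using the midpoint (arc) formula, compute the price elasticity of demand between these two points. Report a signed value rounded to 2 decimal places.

%ΔQ = (26530 − 21350) / [(21350 + 26530)/2] = 5180/23940 = 0.216374…
%ΔP = (356 − 488) / [(488 + 356)/2] = -132/422 = -0.312796…
Arc Ed = %ΔQ / %ΔP = (5180/23940) / (-132/422) = -0.6917…

-0.69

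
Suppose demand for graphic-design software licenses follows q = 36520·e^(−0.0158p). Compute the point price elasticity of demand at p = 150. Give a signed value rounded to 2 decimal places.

-2.37

dq/dp = −0.0158·q = -53.9399. At p = 150, q = 3413.92.
Ed = (dq/dp)·(p/q) = (-53.9399) × (150/3413.92) = -2.37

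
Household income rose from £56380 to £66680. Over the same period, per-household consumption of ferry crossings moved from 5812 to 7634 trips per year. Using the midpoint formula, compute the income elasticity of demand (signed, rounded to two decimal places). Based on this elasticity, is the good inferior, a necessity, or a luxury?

1.62; luxury

%ΔQ = (7634 − 5812)/[( 5812 + 7634)/2] = 1822/6723 = 0.271009…
%ΔIncome = (66680 − 56380)/[( 56380 + 66680)/2] = 10300/61530 = 0.167398…
E_income = (1822/6723) / (10300/61530) = 1.6189…
E_income > 1 ⇒ normal good, luxury.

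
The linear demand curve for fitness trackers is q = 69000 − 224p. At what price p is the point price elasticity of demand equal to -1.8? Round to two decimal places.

Ed = −224p/(69000 − 224p). Set this equal to -1.8:
224p = 1.8·(69000 − 224p) ⇒ 224p(1 + 1.8) = 1.8·69000
p = 1.8·69000 / (224·2.8) = 198.0229…

198.02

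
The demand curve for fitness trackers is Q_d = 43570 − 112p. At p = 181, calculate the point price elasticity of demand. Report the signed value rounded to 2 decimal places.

dQ_d/dp = −112. At p = 181, Q_d = 43570 − 112(181) = 23298.
Ed = (dQ_d/dp)·(p/Q_d) = −112 × (181/23298) = -0.8701…

-0.87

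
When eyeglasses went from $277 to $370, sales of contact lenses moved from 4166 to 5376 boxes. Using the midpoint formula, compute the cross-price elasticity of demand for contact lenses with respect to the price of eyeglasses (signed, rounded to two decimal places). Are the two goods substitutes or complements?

%ΔQ_{contact lenses} = (5376 − 4166)/avg = 1210/4771 = 0.253615…
%ΔP_{eyeglasses} = (370 − 277)/avg = 93/323.5 = 0.287480…
E_cross = (1210/4771) / (93/323.5) = 0.8822…
E_cross > 0 ⇒ the goods are substitutes.

0.88; substitutes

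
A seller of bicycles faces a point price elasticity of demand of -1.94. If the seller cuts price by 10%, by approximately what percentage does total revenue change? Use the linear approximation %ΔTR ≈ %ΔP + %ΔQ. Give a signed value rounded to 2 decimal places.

+9.40%

%ΔQ ≈ Ed × %ΔP = (-1.94) × (-10%) = +19.4000%
%ΔTR ≈ %ΔP + %ΔQ = (-10%) + (+19.4000%) = +9.4000%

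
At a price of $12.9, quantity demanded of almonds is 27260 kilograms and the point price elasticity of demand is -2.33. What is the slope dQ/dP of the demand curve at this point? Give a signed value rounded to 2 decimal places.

-4923.71

Ed = (dQ/dP)·(P/Q) ⇒ dQ/dP = Ed·Q/P = (-2.33)·27260/12.9 = -4923.7054…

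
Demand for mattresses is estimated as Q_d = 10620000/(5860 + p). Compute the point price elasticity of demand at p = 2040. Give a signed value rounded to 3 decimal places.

dQ_d/dp = −10620000/(5860 + p)² = -0.170165. At p = 2040, Q_d = 1344.3.
Ed = (dQ_d/dp)·(p/Q_d) = (-0.170165) × (2040/1344.3) = -0.25822…

-0.258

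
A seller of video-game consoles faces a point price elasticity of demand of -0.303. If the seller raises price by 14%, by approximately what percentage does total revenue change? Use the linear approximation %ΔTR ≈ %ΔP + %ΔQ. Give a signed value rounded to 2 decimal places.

%ΔQ ≈ Ed × %ΔP = (-0.303) × (+14%) = -4.2420%
%ΔTR ≈ %ΔP + %ΔQ = (+14%) + (-4.2420%) = +9.7580%

+9.76%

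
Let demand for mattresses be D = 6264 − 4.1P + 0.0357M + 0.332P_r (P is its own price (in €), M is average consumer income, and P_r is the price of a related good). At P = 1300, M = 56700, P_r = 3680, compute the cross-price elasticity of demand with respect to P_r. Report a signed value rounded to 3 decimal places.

0.292

At the given values, D = 6264 − 4.1(1300) + 0.0357(56700) + 0.332(3680) = 4179.95.
∂D/∂P_r = 0.332.
E = (0.332) × (3680/4179.95) = 0.29229…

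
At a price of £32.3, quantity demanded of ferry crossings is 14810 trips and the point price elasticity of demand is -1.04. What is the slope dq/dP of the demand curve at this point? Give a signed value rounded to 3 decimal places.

-476.854

Ed = (dq/dP)·(P/q) ⇒ dq/dP = Ed·q/P = (-1.04)·14810/32.3 = -476.85448…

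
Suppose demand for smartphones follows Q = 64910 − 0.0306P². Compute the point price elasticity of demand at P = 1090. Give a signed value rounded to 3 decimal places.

-2.546

dQ/dP = −2·0.0306·P = -66.708. At P = 1090, Q = 28554.14.
Ed = (dQ/dP)·(P/Q) = (-66.708) × (1090/28554.14) = -2.54645…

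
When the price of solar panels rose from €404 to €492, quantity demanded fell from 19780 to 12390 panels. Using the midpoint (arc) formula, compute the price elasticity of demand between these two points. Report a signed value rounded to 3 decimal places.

%ΔQ = (12390 − 19780) / [(19780 + 12390)/2] = -7390/16085 = -0.459434…
%ΔP = (492 − 404) / [(404 + 492)/2] = 88/448 = 0.196428…
Arc Ed = %ΔQ / %ΔP = (-7390/16085) / (88/448) = -2.33893…

-2.339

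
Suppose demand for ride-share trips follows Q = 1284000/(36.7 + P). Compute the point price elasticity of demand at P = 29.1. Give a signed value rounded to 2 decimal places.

dQ/dP = −1284000/(36.7 + P)² = -296.56. At P = 29.1, Q = 19513.7.
Ed = (dQ/dP)·(P/Q) = (-296.56) × (29.1/19513.7) = -0.4422…

-0.44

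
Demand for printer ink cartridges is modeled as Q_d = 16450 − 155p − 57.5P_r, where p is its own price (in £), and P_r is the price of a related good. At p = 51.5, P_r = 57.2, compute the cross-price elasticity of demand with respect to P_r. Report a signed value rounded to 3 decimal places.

-0.635

At the given values, Q_d = 16450 − 155(51.5) − 57.5(57.2) = 5178.5.
∂Q_d/∂P_r = -57.5.
E = (-57.5) × (57.2/5178.5) = -0.63512…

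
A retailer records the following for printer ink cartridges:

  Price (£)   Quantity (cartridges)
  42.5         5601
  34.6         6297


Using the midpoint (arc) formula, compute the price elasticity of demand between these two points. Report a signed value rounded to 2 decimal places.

-0.57

%ΔQ = (6297 − 5601) / [(5601 + 6297)/2] = 696/5949 = 0.116994…
%ΔP = (34.6 − 42.5) / [(42.5 + 34.6)/2] = -7.9/38.55 = -0.204928…
Arc Ed = %ΔQ / %ΔP = (696/5949) / (-7.9/38.55) = -0.5709…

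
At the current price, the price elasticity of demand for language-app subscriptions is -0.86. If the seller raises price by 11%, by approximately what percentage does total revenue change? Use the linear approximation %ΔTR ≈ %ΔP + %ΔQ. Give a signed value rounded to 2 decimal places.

%ΔQ ≈ Ed × %ΔP = (-0.86) × (+11%) = -9.4600%
%ΔTR ≈ %ΔP + %ΔQ = (+11%) + (-9.4600%) = +1.5400%

+1.54%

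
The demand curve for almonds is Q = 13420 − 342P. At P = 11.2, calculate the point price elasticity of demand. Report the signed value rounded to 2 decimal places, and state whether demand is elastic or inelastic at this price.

dQ/dP = −342. At P = 11.2, Q = 13420 − 342(11.2) = 9589.6.
Ed = (dQ/dP)·(P/Q) = −342 × (11.2/9589.6) = -0.3994…
|Ed| = 0.40 < 1, so demand is inelastic.

-0.40; inelastic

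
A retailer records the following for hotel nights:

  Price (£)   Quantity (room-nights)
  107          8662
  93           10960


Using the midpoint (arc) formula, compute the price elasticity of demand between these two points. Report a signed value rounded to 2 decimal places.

%ΔQ = (10960 − 8662) / [(8662 + 10960)/2] = 2298/9811 = 0.234226…
%ΔP = (93 − 107) / [(107 + 93)/2] = -14/100 = -0.14
Arc Ed = %ΔQ / %ΔP = (2298/9811) / (-14/100) = -1.6730…

-1.67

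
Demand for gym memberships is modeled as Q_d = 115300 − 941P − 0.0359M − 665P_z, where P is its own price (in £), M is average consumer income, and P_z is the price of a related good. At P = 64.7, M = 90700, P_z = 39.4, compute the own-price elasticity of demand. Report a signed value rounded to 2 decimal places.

At the given values, Q_d = 115300 − 941(64.7) − 0.0359(90700) − 665(39.4) = 24960.17.
∂Q_d/∂P = −941.
E = (-941) × (64.7/24960.17) = -2.4391…

-2.44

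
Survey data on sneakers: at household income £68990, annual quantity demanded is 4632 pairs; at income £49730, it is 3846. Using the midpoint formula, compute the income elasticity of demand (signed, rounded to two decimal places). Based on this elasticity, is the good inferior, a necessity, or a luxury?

0.57; necessity

%ΔQ = (3846 − 4632)/[( 4632 + 3846)/2] = -786/4239 = -0.185421…
%ΔIncome = (49730 − 68990)/[( 68990 + 49730)/2] = -19260/59360 = -0.324460…
E_income = (-786/4239) / (-19260/59360) = 0.5714…
0 < E_income < 1 ⇒ normal good, necessity.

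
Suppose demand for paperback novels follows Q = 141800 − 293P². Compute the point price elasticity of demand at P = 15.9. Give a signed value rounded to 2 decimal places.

dQ/dP = −2·293·P = -9317.4. At P = 15.9, Q = 67726.67.
Ed = (dQ/dP)·(P/Q) = (-9317.4) × (15.9/67726.67) = -2.1874…

-2.19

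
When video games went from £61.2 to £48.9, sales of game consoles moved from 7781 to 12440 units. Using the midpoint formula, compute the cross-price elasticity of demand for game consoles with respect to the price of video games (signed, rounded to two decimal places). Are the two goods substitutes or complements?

%ΔQ_{game consoles} = (12440 − 7781)/avg = 4659/10110.5 = 0.460808…
%ΔP_{video games} = (48.9 − 61.2)/avg = -12.3/55.05 = -0.223433…
E_cross = (4659/10110.5) / (-12.3/55.05) = -2.0623…
E_cross < 0 ⇒ the goods are complements.

-2.06; complements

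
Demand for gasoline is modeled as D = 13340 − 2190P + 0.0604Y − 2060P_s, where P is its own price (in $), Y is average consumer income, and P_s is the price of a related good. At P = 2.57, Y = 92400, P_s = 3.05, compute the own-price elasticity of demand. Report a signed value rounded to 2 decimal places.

At the given values, D = 13340 − 2190(2.57) + 0.0604(92400) − 2060(3.05) = 7009.66.
∂D/∂P = −2190.
E = (-2190) × (2.57/7009.66) = -0.8029…

-0.80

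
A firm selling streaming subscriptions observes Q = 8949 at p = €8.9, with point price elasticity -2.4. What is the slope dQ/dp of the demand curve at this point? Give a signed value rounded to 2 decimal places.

Ed = (dQ/dp)·(p/Q) ⇒ dQ/dp = Ed·Q/p = (-2.4)·8949/8.9 = -2413.2134…

-2413.21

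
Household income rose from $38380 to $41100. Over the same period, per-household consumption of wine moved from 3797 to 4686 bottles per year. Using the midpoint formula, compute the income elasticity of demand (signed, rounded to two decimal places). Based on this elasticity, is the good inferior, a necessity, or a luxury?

%ΔQ = (4686 − 3797)/[( 3797 + 4686)/2] = 889/4241.5 = 0.209595…
%ΔIncome = (41100 − 38380)/[( 38380 + 41100)/2] = 2720/39740 = 0.068444…
E_income = (889/4241.5) / (2720/39740) = 3.0622…
E_income > 1 ⇒ normal good, luxury.

3.06; luxury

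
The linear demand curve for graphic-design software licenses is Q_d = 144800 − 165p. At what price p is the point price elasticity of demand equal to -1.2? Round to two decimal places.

Ed = −165p/(144800 − 165p). Set this equal to -1.2:
165p = 1.2·(144800 − 165p) ⇒ 165p(1 + 1.2) = 1.2·144800
p = 1.2·144800 / (165·2.2) = 478.6776…

478.68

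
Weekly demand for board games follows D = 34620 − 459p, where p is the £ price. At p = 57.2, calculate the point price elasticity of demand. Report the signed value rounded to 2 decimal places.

-3.14

dD/dp = −459. At p = 57.2, D = 34620 − 459(57.2) = 8365.2.
Ed = (dD/dp)·(p/D) = −459 × (57.2/8365.2) = -3.1385…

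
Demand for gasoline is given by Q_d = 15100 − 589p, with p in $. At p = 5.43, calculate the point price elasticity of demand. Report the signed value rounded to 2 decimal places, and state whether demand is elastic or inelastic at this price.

dQ_d/dp = −589. At p = 5.43, Q_d = 15100 − 589(5.43) = 11901.73.
Ed = (dQ_d/dp)·(p/Q_d) = −589 × (5.43/11901.73) = -0.2687…
|Ed| = 0.27 < 1, so demand is inelastic.

-0.27; inelastic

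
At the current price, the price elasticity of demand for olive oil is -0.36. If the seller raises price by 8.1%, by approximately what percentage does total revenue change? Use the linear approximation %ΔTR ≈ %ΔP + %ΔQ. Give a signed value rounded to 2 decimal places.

%ΔQ ≈ Ed × %ΔP = (-0.36) × (+8.1%) = -2.9160%
%ΔTR ≈ %ΔP + %ΔQ = (+8.1%) + (-2.9160%) = +5.1840%

+5.18%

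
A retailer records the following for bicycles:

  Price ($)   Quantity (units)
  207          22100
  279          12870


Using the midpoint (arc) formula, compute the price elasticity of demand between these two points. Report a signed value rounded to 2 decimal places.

-1.78

%ΔQ = (12870 − 22100) / [(22100 + 12870)/2] = -9230/17485 = -0.527881…
%ΔP = (279 − 207) / [(207 + 279)/2] = 72/243 = 0.296296…
Arc Ed = %ΔQ / %ΔP = (-9230/17485) / (72/243) = -1.7815…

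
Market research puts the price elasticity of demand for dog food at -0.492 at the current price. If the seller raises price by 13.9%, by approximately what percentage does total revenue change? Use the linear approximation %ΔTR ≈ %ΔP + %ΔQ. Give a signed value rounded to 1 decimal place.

%ΔQ ≈ Ed × %ΔP = (-0.492) × (+13.9%) = -6.8388%
%ΔTR ≈ %ΔP + %ΔQ = (+13.9%) + (-6.8388%) = +7.0612%

+7.1%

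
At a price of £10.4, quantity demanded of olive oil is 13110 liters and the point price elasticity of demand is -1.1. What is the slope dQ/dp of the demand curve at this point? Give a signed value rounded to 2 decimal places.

-1386.63

Ed = (dQ/dp)·(p/Q) ⇒ dQ/dp = Ed·Q/p = (-1.1)·13110/10.4 = -1386.6346…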